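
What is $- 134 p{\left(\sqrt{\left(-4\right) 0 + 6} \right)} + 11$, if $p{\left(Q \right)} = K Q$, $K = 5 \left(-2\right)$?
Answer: $11 + 1340 \sqrt{6} \approx 3293.3$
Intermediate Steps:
$K = -10$
$p{\left(Q \right)} = - 10 Q$
$- 134 p{\left(\sqrt{\left(-4\right) 0 + 6} \right)} + 11 = - 134 \left(- 10 \sqrt{\left(-4\right) 0 + 6}\right) + 11 = - 134 \left(- 10 \sqrt{0 + 6}\right) + 11 = - 134 \left(- 10 \sqrt{6}\right) + 11 = 1340 \sqrt{6} + 11 = 11 + 1340 \sqrt{6}$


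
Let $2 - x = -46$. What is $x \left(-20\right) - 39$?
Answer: $-999$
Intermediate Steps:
$x = 48$ ($x = 2 - -46 = 2 + 46 = 48$)
$x \left(-20\right) - 39 = 48 \left(-20\right) - 39 = -960 - 39 = -999$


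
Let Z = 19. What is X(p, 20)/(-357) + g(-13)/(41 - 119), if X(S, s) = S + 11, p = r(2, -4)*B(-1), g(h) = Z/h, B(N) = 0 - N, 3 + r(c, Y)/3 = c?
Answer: -443/120666 ≈ -0.0036713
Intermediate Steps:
r(c, Y) = -9 + 3*c
B(N) = -N
g(h) = 19/h
p = -3 (p = (-9 + 3*2)*(-1*(-1)) = (-9 + 6)*1 = -3*1 = -3)
X(S, s) = 11 + S
X(p, 20)/(-357) + g(-13)/(41 - 119) = (11 - 3)/(-357) + (19/(-13))/(41 - 119) = 8*(-1/357) + (19*(-1/13))/(-78) = -8/357 - 19/13*(-1/78) = -8/357 + 19/1014 = -443/120666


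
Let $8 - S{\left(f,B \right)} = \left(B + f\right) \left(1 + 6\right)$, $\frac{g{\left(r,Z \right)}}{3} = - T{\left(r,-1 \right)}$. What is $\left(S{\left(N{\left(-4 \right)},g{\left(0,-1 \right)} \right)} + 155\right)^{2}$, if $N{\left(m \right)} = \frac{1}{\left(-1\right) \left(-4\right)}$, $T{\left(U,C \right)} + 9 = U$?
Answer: $\frac{12321}{16} \approx 770.06$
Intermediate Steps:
$T{\left(U,C \right)} = -9 + U$
$g{\left(r,Z \right)} = 27 - 3 r$ ($g{\left(r,Z \right)} = 3 \left(- (-9 + r)\right) = 3 \left(9 - r\right) = 27 - 3 r$)
$N{\left(m \right)} = \frac{1}{4}$
$S{\left(f,B \right)} = 8 - 7 B - 7 f$ ($S{\left(f,B \right)} = 8 - \left(B + f\right) \left(1 + 6\right) = 8 - \left(B + f\right) 7 = 8 - \left(7 B + 7 f\right) = 8 - 7 B - 7 f$)
$\left(S{\left(N{\left(-4 \right)},g{\left(0,-1 \right)} \right)} + 155\right)^{2} = \left(\left(8 - 7 \left(27 - 0\right) - \frac{7}{4}\right) + 155\right)^{2} = \left(\left(8 - 7 \left(27 + 0\right) - \frac{7}{4}\right) + 155\right)^{2} = \left(\left(8 - 189 - \frac{7}{4}\right) + 155\right)^{2} = \left(- \frac{731}{4} + 155\right)^{2} = \left(- \frac{111}{4}\right)^{2} = \frac{12321}{16}$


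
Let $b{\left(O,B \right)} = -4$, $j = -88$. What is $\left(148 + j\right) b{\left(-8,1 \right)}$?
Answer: $-240$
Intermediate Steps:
$\left(148 + j\right) b{\left(-8,1 \right)} = \left(148 - 88\right) \left(-4\right) = 60 \left(-4\right) = -240$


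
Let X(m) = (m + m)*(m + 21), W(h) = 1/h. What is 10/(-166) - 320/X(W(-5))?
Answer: 41435/1079 ≈ 38.401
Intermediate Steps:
X(m) = 2*m*(21 + m) (X(m) = (2*m)*(21 + m) = 2*m*(21 + m))
10/(-166) - 320/X(W(-5)) = 10/(-166) - 320*(-5/(2*(21 + 1/(-5)))) = 10*(-1/166) - 320*(-5/(2*(21 - ⅕))) = -5/83 - 320/(2*(-⅕)*(104/5)) = -5/83 - 320/(-208/25) = -5/83 - 320*(-25/208) = -5/83 + 500/13 = 41435/1079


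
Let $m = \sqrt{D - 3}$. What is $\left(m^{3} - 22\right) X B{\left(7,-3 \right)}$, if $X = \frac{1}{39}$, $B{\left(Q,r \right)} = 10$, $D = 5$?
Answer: $- \frac{220}{39} + \frac{20 \sqrt{2}}{39} \approx -4.9158$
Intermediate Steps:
$X = \frac{1}{39} \approx 0.025641$
$m = \sqrt{2}$ ($m = \sqrt{5 - 3} = \sqrt{2} \approx 1.4142$)
$\left(m^{3} - 22\right) X B{\left(7,-3 \right)} = \left(\left(\sqrt{2}\right)^{3} - 22\right) \frac{1}{39} \cdot 10 = \left(2 \sqrt{2} - 22\right) \frac{1}{39} \cdot 10 = \left(-22 + 2 \sqrt{2}\right) \frac{1}{39} \cdot 10 = \left(- \frac{22}{39} + \frac{2 \sqrt{2}}{39}\right) 10 = - \frac{220}{39} + \frac{20 \sqrt{2}}{39}$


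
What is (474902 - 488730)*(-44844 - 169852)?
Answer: 2968816288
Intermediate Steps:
(474902 - 488730)*(-44844 - 169852) = -13828*(-214696) = 2968816288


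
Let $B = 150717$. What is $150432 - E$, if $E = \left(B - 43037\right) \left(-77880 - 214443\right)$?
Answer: $31477491072$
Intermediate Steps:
$E = -31477340640$ ($E = \left(150717 - 43037\right) \left(-77880 - 214443\right) = 107680 \left(-292323\right) = -31477340640$)
$150432 - E = 150432 - -31477340640 = 150432 + 31477340640 = 31477491072$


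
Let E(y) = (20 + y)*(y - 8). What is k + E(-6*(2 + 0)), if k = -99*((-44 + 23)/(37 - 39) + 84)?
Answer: -19031/2 ≈ -9515.5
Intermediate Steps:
E(y) = (-8 + y)*(20 + y) (E(y) = (20 + y)*(-8 + y) = (-8 + y)*(20 + y))
k = -18711/2 (k = -99*(-21/(-2) + 84) = -99*(-21*(-1/2) + 84) = -99*(21/2 + 84) = -99*189/2 = -18711/2 ≈ -9355.5)
k + E(-6*(2 + 0)) = -18711/2 + (-160 + (-6*(2 + 0))**2 + 12*(-6*(2 + 0))) = -18711/2 + (-160 + (-6*2)**2 + 12*(-6*2)) = -18711/2 + (-160 + (-12)**2 + 12*(-12)) = -18711/2 + (-160 + 144 - 144) = -18711/2 - 160 = -19031/2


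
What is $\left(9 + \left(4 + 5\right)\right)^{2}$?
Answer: $324$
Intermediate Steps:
$\left(9 + \left(4 + 5\right)\right)^{2} = \left(9 + 9\right)^{2} = 18^{2} = 324$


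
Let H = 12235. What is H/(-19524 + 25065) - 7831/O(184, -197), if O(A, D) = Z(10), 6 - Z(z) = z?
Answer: 43440511/22164 ≈ 1960.0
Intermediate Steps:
Z(z) = 6 - z
O(A, D) = -4 (O(A, D) = 6 - 1*10 = 6 - 10 = -4)
H/(-19524 + 25065) - 7831/O(184, -197) = 12235/(-19524 + 25065) - 7831/(-4) = 12235/5541 - 7831*(-¼) = 12235*(1/5541) + 7831/4 = 12235/5541 + 7831/4 = 43440511/22164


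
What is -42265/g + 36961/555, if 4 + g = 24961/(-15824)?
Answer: 124815607259/16327545 ≈ 7644.5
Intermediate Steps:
g = -88257/15824 (g = -4 + 24961/(-15824) = -4 + 24961*(-1/15824) = -4 - 24961/15824 = -88257/15824 ≈ -5.5774)
-42265/g + 36961/555 = -42265/(-88257/15824) + 36961/555 = -42265*(-15824/88257) + 36961*(1/555) = 668801360/88257 + 36961/555 = 124815607259/16327545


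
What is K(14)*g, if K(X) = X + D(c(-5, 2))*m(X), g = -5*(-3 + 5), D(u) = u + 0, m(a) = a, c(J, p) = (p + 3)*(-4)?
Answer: 2660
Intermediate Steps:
c(J, p) = -12 - 4*p (c(J, p) = (3 + p)*(-4) = -12 - 4*p)
D(u) = u
g = -10 (g = -5*2 = -10)
K(X) = -19*X (K(X) = X + (-12 - 4*2)*X = X + (-12 - 8)*X = X - 20*X = -19*X)
K(14)*g = -19*14*(-10) = -266*(-10) = 2660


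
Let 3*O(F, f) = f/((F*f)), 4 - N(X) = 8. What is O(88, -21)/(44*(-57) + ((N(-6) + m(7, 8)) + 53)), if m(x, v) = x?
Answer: -1/647328 ≈ -1.5448e-6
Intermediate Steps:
N(X) = -4 (N(X) = 4 - 1*8 = 4 - 8 = -4)
O(F, f) = 1/(3*F) (O(F, f) = (f/((F*f)))/3 = (f*(1/(F*f)))/3 = 1/(3*F))
O(88, -21)/(44*(-57) + ((N(-6) + m(7, 8)) + 53)) = ((⅓)/88)/(44*(-57) + ((-4 + 7) + 53)) = ((⅓)*(1/88))/(-2508 + (3 + 53)) = 1/(264*(-2508 + 56)) = (1/264)/(-2452) = (1/264)*(-1/2452) = -1/647328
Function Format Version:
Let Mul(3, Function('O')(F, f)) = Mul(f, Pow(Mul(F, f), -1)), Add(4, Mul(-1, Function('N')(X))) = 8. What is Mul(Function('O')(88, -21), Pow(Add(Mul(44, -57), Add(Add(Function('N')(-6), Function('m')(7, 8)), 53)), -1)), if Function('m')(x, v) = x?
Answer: Rational(-1, 647328) ≈ -1.5448e-6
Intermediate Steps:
Function('N')(X) = -4 (Function('N')(X) = Add(4, Mul(-1, 8)) = Add(4, -8) = -4)
Function('O')(F, f) = Mul(Rational(1, 3), Pow(F, -1)) (Function('O')(F, f) = Mul(Rational(1, 3), Mul(f, Pow(Mul(F, f), -1))) = Mul(Rational(1, 3), Mul(f, Mul(Pow(F, -1), Pow(f, -1)))) = Mul(Rational(1, 3), Pow(F, -1)))
Mul(Function('O')(88, -21), Pow(Add(Mul(44, -57), Add(Add(Function('N')(-6), Function('m')(7, 8)), 53)), -1)) = Mul(Mul(Rational(1, 3), Pow(88, -1)), Pow(Add(Mul(44, -57), Add(Add(-4, 7), 53)), -1)) = Mul(Mul(Rational(1, 3), Rational(1, 88)), Pow(Add(-2508, Add(3, 53)), -1)) = Mul(Rational(1, 264), Pow(Add(-2508, 56), -1)) = Mul(Rational(1, 264), Pow(-2452, -1)) = Mul(Rational(1, 264), Rational(-1, 2452)) = Rational(-1, 647328)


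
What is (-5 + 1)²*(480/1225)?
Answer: 1536/245 ≈ 6.2694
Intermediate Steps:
(-5 + 1)²*(480/1225) = (-4)²*(480*(1/1225)) = 16*(96/245) = 1536/245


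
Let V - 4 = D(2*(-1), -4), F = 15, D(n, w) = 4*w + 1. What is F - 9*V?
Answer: 114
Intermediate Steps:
D(n, w) = 1 + 4*w
V = -11 (V = 4 + (1 + 4*(-4)) = 4 + (1 - 16) = 4 - 15 = -11)
F - 9*V = 15 - 9*(-11) = 15 + 99 = 114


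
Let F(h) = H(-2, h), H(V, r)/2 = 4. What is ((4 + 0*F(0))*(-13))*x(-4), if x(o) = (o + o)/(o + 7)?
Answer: 416/3 ≈ 138.67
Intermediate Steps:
H(V, r) = 8 (H(V, r) = 2*4 = 8)
F(h) = 8
x(o) = 2*o/(7 + o) (x(o) = (2*o)/(7 + o) = 2*o/(7 + o))
((4 + 0*F(0))*(-13))*x(-4) = ((4 + 0*8)*(-13))*(2*(-4)/(7 - 4)) = ((4 + 0)*(-13))*(2*(-4)/3) = (4*(-13))*(2*(-4)*(⅓)) = -52*(-8/3) = 416/3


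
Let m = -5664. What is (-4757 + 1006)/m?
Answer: 3751/5664 ≈ 0.66225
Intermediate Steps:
(-4757 + 1006)/m = (-4757 + 1006)/(-5664) = -3751*(-1/5664) = 3751/5664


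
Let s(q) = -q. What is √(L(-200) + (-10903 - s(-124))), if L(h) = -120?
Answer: I*√11147 ≈ 105.58*I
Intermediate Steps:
√(L(-200) + (-10903 - s(-124))) = √(-120 + (-10903 - (-1)*(-124))) = √(-120 + (-10903 - 1*124)) = √(-120 + (-10903 - 124)) = √(-120 - 11027) = √(-11147) = I*√11147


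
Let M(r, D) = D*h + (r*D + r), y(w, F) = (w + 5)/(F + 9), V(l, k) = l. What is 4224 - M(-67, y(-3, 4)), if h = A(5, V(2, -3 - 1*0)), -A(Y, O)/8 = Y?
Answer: 55997/13 ≈ 4307.5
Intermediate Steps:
A(Y, O) = -8*Y
h = -40 (h = -8*5 = -40)
y(w, F) = (5 + w)/(9 + F)
M(r, D) = r - 40*D + D*r (M(r, D) = D*(-40) + (r*D + r) = -40*D + (D*r + r) = -40*D + (r + D*r) = r - 40*D + D*r)
4224 - M(-67, y(-3, 4)) = 4224 - (-67 - 40*(5 - 3)/(9 + 4) + ((5 - 3)/(9 + 4))*(-67)) = 4224 - (-67 - 40*2/13 + (2/13)*(-67)) = 4224 - (-67 - 80/13 - 134/13) = 4224 - 1*(-1085/13) = 4224 + 1085/13 = 55997/13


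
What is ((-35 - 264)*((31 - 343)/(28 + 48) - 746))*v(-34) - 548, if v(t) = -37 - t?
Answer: -12794456/19 ≈ -6.7339e+5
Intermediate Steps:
((-35 - 264)*((31 - 343)/(28 + 48) - 746))*v(-34) - 548 = ((-35 - 264)*((31 - 343)/(28 + 48) - 746))*(-37 - 1*(-34)) - 548 = (-299*(-312/76 - 746))*(-37 + 34) - 548 = -299*(-312*1/76 - 746)*(-3) - 548 = -299*(-78/19 - 746)*(-3) - 548 = -299*(-14252/19)*(-3) - 548 = (4261348/19)*(-3) - 548 = -12784044/19 - 548 = -12794456/19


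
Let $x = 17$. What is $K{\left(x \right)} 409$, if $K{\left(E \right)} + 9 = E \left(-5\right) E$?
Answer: $-594686$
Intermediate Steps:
$K{\left(E \right)} = -9 - 5 E^{2}$ ($K{\left(E \right)} = -9 + E \left(-5\right) E = -9 + - 5 E E = -9 - 5 E^{2}$)
$K{\left(x \right)} 409 = \left(-9 - 5 \cdot 17^{2}\right) 409 = \left(-9 - 1445\right) 409 = \left(-1454\right) 409 = -594686$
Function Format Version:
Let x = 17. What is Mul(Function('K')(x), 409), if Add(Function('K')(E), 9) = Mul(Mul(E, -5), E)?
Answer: -594686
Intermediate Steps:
Function('K')(E) = Add(-9, Mul(-5, Pow(E, 2))) (Function('K')(E) = Add(-9, Mul(Mul(E, -5), E)) = Add(-9, Mul(Mul(-5, E), E)) = Add(-9, Mul(-5, Pow(E, 2))))
Mul(Function('K')(x), 409) = Mul(Add(-9, Mul(-5, Pow(17, 2))), 409) = Mul(Add(-9, Mul(-5, 289)), 409) = Mul(Add(-9, -1445), 409) = Mul(-1454, 409) = -594686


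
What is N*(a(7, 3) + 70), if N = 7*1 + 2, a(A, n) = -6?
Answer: 576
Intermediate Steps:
N = 9 (N = 7 + 2 = 9)
N*(a(7, 3) + 70) = 9*(-6 + 70) = 9*64 = 576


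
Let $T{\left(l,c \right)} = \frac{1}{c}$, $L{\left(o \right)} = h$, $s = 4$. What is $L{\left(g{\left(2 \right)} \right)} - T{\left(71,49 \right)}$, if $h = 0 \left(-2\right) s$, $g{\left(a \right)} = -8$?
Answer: $- \frac{1}{49} \approx -0.020408$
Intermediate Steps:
$h = 0$ ($h = 0 \left(-2\right) 4 = 0 \cdot 4 = 0$)
$L{\left(o \right)} = 0$
$L{\left(g{\left(2 \right)} \right)} - T{\left(71,49 \right)} = 0 - \frac{1}{49} = - \frac{1}{49}$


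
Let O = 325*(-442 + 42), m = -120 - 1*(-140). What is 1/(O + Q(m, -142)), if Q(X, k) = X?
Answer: -1/129980 ≈ -7.6935e-6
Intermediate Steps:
m = 20 (m = -120 + 140 = 20)
O = -130000 (O = 325*(-400) = -130000)
1/(O + Q(m, -142)) = 1/(-130000 + 20) = 1/(-129980) = -1/129980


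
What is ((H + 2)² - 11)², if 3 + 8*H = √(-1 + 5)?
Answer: 229441/4096 ≈ 56.016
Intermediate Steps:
H = -⅛ (H = -3/8 + √(-1 + 5)/8 = -3/8 + √4/8 = -3/8 + (⅛)*2 = -3/8 + ¼ = -⅛ ≈ -0.12500)
((H + 2)² - 11)² = ((-⅛ + 2)² - 11)² = ((15/8)² - 11)² = (225/64 - 11)² = (-479/64)² = 229441/4096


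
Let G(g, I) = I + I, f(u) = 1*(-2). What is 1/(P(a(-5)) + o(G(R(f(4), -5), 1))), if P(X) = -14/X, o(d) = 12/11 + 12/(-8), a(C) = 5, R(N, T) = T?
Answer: -110/353 ≈ -0.31161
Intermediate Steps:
f(u) = -2
G(g, I) = 2*I
o(d) = -9/22 (o(d) = 12*(1/11) + 12*(-1/8) = 12/11 - 3/2 = -9/22)
1/(P(a(-5)) + o(G(R(f(4), -5), 1))) = 1/(-14/5 - 9/22) = 1/(-353/110) = -110/353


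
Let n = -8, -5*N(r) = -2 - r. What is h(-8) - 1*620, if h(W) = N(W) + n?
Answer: -3146/5 ≈ -629.20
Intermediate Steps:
N(r) = ⅖ + r/5 (N(r) = -(-2 - r)/5 = ⅖ + r/5)
h(W) = -38/5 + W/5 (h(W) = (⅖ + W/5) - 8 = -38/5 + W/5)
h(-8) - 1*620 = (-38/5 + (⅕)*(-8)) - 1*620 = (-38/5 - 8/5) - 620 = -46/5 - 620 = -3146/5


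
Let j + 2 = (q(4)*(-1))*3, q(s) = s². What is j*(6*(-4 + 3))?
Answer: 300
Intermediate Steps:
j = -50 (j = -2 + (4²*(-1))*3 = -2 + (16*(-1))*3 = -2 - 16*3 = -2 - 48 = -50)
j*(6*(-4 + 3)) = -300*(-4 + 3) = -300*(-1) = -50*(-6) = 300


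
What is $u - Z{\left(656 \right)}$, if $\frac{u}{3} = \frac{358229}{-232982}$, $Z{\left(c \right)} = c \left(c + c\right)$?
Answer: $- \frac{200522158591}{232982} \approx -8.6068 \cdot 10^{5}$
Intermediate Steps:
$Z{\left(c \right)} = 2 c^{2}$ ($Z{\left(c \right)} = c 2 c = 2 c^{2}$)
$u = - \frac{1074687}{232982}$ ($u = 3 \frac{358229}{-232982} = 3 \cdot 358229 \left(- \frac{1}{232982}\right) = 3 \left(- \frac{358229}{232982}\right) = - \frac{1074687}{232982} \approx -4.6127$)
$u - Z{\left(656 \right)} = - \frac{1074687}{232982} - 2 \cdot 656^{2} = - \frac{1074687}{232982} - 2 \cdot 430336 = - \frac{1074687}{232982} - 860672 = - \frac{200522158591}{232982}$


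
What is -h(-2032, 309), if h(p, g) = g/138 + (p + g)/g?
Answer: 47431/14214 ≈ 3.3369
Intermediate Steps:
h(p, g) = g/138 + (g + p)/g (h(p, g) = g*(1/138) + (g + p)/g = g/138 + (g + p)/g)
-h(-2032, 309) = -(1 + (1/138)*309 - 2032/309) = -(1 + 103/46 - 2032*1/309) = -(1 + 103/46 - 2032/309) = -1*(-47431/14214) = 47431/14214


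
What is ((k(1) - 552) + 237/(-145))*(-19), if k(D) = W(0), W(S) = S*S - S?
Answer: 1525263/145 ≈ 10519.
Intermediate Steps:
W(S) = S**2 - S
k(D) = 0 (k(D) = 0*(-1 + 0) = 0*(-1) = 0)
((k(1) - 552) + 237/(-145))*(-19) = ((0 - 552) + 237/(-145))*(-19) = (-552 + 237*(-1/145))*(-19) = (-552 - 237/145)*(-19) = -80277/145*(-19) = 1525263/145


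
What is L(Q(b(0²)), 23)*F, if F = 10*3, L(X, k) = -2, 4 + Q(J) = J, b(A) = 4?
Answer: -60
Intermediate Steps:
Q(J) = -4 + J
F = 30
L(Q(b(0²)), 23)*F = -2*30 = -60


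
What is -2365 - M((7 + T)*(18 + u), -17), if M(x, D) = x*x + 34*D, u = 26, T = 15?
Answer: -938811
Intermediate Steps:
M(x, D) = x² + 34*D
-2365 - M((7 + T)*(18 + u), -17) = -2365 - (((7 + 15)*(18 + 26))² + 34*(-17)) = -2365 - ((22*44)² - 578) = -2365 - (968² - 578) = -2365 - (937024 - 578) = -2365 - 1*936446 = -2365 - 936446 = -938811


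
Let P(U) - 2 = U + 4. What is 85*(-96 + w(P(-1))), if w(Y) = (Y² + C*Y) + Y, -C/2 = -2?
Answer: -3910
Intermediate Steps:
C = 4 (C = -2*(-2) = 4)
P(U) = 6 + U (P(U) = 2 + (U + 4) = 2 + (4 + U) = 6 + U)
w(Y) = Y² + 5*Y (w(Y) = (Y² + 4*Y) + Y = Y² + 5*Y)
85*(-96 + w(P(-1))) = 85*(-96 + (6 - 1)*(5 + (6 - 1))) = 85*(-96 + 5*(5 + 5)) = 85*(-96 + 5*10) = 85*(-96 + 50) = 85*(-46) = -3910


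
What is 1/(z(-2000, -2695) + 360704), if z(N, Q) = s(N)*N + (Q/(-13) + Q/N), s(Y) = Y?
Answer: 5200/22676745807 ≈ 2.2931e-7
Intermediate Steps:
z(N, Q) = N**2 - Q/13 + Q/N (z(N, Q) = N*N + (Q/(-13) + Q/N) = N**2 + (Q*(-1/13) + Q/N) = N**2 + (-Q/13 + Q/N) = N**2 - Q/13 + Q/N)
1/(z(-2000, -2695) + 360704) = 1/(((-2000)**2 - 1/13*(-2695) - 2695/(-2000)) + 360704) = 1/((4000000 + 2695/13 - 2695*(-1/2000)) + 360704) = 1/((4000000 + 2695/13 + 539/400) + 360704) = 1/(20801085007/5200 + 360704) = 1/(22676745807/5200) = 5200/22676745807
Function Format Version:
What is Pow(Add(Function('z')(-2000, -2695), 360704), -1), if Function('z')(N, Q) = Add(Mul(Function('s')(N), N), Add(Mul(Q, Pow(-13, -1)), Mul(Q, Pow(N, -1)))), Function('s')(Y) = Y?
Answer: Rational(5200, 22676745807) ≈ 2.2931e-7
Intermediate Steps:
Function('z')(N, Q) = Add(Pow(N, 2), Mul(Rational(-1, 13), Q), Mul(Q, Pow(N, -1))) (Function('z')(N, Q) = Add(Mul(N, N), Add(Mul(Q, Pow(-13, -1)), Mul(Q, Pow(N, -1)))) = Add(Pow(N, 2), Add(Mul(Q, Rational(-1, 13)), Mul(Q, Pow(N, -1)))) = Add(Pow(N, 2), Add(Mul(Rational(-1, 13), Q), Mul(Q, Pow(N, -1)))) = Add(Pow(N, 2), Mul(Rational(-1, 13), Q), Mul(Q, Pow(N, -1))))
Pow(Add(Function('z')(-2000, -2695), 360704), -1) = Pow(Add(Add(Pow(-2000, 2), Mul(Rational(-1, 13), -2695), Mul(-2695, Pow(-2000, -1))), 360704), -1) = Pow(Add(Add(4000000, Rational(2695, 13), Mul(-2695, Rational(-1, 2000))), 360704), -1) = Pow(Add(Add(4000000, Rational(2695, 13), Rational(539, 400)), 360704), -1) = Pow(Add(Rational(20801085007, 5200), 360704), -1) = Pow(Rational(22676745807, 5200), -1) = Rational(5200, 22676745807)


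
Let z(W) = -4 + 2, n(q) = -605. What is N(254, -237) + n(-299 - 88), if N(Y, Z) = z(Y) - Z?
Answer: -370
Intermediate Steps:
z(W) = -2
N(Y, Z) = -2 - Z
N(254, -237) + n(-299 - 88) = (-2 - 1*(-237)) - 605 = (-2 + 237) - 605 = 235 - 605 = -370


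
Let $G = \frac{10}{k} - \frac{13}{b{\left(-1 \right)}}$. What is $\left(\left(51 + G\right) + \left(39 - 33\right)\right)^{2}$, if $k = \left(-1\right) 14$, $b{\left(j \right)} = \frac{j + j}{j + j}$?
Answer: $\frac{91809}{49} \approx 1873.7$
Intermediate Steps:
$b{\left(j \right)} = 1$ ($b{\left(j \right)} = \frac{2 j}{2 j} = 2 j \frac{1}{2 j} = 1$)
$k = -14$
$G = - \frac{96}{7}$ ($G = \frac{10}{-14} - \frac{13}{1} = 10 \left(- \frac{1}{14}\right) - 13 = - \frac{5}{7} - 13 = - \frac{96}{7} \approx -13.714$)
$\left(\left(51 + G\right) + \left(39 - 33\right)\right)^{2} = \left(\left(51 - \frac{96}{7}\right) + \left(39 - 33\right)\right)^{2} = \left(\frac{261}{7} + 6\right)^{2} = \left(\frac{303}{7}\right)^{2} = \frac{91809}{49}$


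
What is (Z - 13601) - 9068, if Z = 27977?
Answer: 5308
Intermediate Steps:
(Z - 13601) - 9068 = (27977 - 13601) - 9068 = 14376 - 9068 = 5308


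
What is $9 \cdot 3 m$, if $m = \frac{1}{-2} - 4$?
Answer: $- \frac{243}{2} \approx -121.5$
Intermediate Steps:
$m = - \frac{9}{2}$ ($m = - \frac{1}{2} - 4 = - \frac{9}{2} \approx -4.5$)
$9 \cdot 3 m = 9 \cdot 3 \left(- \frac{9}{2}\right) = 27 \left(- \frac{9}{2}\right) = - \frac{243}{2}$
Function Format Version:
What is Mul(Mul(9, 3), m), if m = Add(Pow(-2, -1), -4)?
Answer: Rational(-243, 2) ≈ -121.50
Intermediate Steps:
m = Rational(-9, 2) (m = Add(Rational(-1, 2), -4) = Rational(-9, 2) ≈ -4.5000)
Mul(Mul(9, 3), m) = Mul(Mul(9, 3), Rational(-9, 2)) = Mul(27, Rational(-9, 2)) = Rational(-243, 2)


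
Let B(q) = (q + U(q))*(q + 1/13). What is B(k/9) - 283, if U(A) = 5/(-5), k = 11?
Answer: -297695/1053 ≈ -282.71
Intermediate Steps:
U(A) = -1 (U(A) = 5*(-⅕) = -1)
B(q) = (-1 + q)*(1/13 + q) (B(q) = (q - 1)*(q + 1/13) = (-1 + q)*(q + 1/13) = (-1 + q)*(1/13 + q))
B(k/9) - 283 = (-1/13 + (11/9)² - 132/(13*9)) - 283 = (-1/13 + (11*(⅑))² - 132/(13*9)) - 283 = (-1/13 + (11/9)² - 12/13*11/9) - 283 = (-1/13 + 121/81 - 44/39) - 283 = 304/1053 - 283 = -297695/1053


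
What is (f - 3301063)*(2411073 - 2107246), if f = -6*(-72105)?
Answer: -871507393091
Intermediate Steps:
f = 432630
(f - 3301063)*(2411073 - 2107246) = (432630 - 3301063)*(2411073 - 2107246) = -2868433*303827 = -871507393091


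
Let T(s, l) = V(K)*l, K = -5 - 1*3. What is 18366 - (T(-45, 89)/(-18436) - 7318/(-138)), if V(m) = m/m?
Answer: 23295643561/1272084 ≈ 18313.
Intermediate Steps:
K = -8 (K = -5 - 3 = -8)
V(m) = 1
T(s, l) = l (T(s, l) = 1*l = l)
18366 - (T(-45, 89)/(-18436) - 7318/(-138)) = 18366 - (89/(-18436) - 7318/(-138)) = 18366 - (89*(-1/18436) - 7318*(-1/138)) = 18366 - (-89/18436 + 3659/69) = 18366 - 1*67451183/1272084 = 18366 - 67451183/1272084 = 23295643561/1272084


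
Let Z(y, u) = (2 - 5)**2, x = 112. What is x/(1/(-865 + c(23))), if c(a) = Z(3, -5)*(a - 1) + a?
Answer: -72128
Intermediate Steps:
Z(y, u) = 9 (Z(y, u) = (-3)**2 = 9)
c(a) = -9 + 10*a (c(a) = 9*(a - 1) + a = 9*(-1 + a) + a = (-9 + 9*a) + a = -9 + 10*a)
x/(1/(-865 + c(23))) = 112/(1/(-865 + (-9 + 10*23))) = 112/(1/(-865 + (-9 + 230))) = 112/(1/(-865 + 221)) = 112/(1/(-644)) = 112/(-1/644) = 112*(-644) = -72128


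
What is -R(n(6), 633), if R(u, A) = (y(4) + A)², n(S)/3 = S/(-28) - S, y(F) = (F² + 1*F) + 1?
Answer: -427716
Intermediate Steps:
y(F) = 1 + F + F² (y(F) = (F² + F) + 1 = (F + F²) + 1 = 1 + F + F²)
n(S) = -87*S/28 (n(S) = 3*(S/(-28) - S) = 3*(S*(-1/28) - S) = 3*(-S/28 - S) = 3*(-29*S/28) = -87*S/28)
R(u, A) = (21 + A)² (R(u, A) = ((1 + 4 + 4²) + A)² = ((1 + 4 + 16) + A)² = (21 + A)²)
-R(n(6), 633) = -(21 + 633)² = -1*654² = -1*427716 = -427716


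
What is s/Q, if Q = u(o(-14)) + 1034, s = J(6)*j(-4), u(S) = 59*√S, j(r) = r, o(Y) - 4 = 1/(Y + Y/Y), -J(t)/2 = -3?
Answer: -322608/13721497 + 1416*√663/13721497 ≈ -0.020854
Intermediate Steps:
J(t) = 6 (J(t) = -2*(-3) = 6)
o(Y) = 4 + 1/(1 + Y) (o(Y) = 4 + 1/(Y + Y/Y) = 4 + 1/(Y + 1) = 4 + 1/(1 + Y))
s = -24 (s = 6*(-4) = -24)
Q = 1034 + 59*√663/13 (Q = 59*√((5 + 4*(-14))/(1 - 14)) + 1034 = 59*√((5 - 56)/(-13)) + 1034 = 59*√(-1/13*(-51)) + 1034 = 59*√(51/13) + 1034 = 59*(√663/13) + 1034 = 59*√663/13 + 1034 = 1034 + 59*√663/13 ≈ 1150.9)
s/Q = -24/(1034 + 59*√663/13)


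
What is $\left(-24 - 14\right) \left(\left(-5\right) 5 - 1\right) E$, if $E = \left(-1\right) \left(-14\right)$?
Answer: $13832$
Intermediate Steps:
$E = 14$
$\left(-24 - 14\right) \left(\left(-5\right) 5 - 1\right) E = \left(-24 - 14\right) \left(\left(-5\right) 5 - 1\right) 14 = \left(-24 - 14\right) \left(-25 - 1\right) 14 = \left(-38\right) \left(-26\right) 14 = 988 \cdot 14 = 13832$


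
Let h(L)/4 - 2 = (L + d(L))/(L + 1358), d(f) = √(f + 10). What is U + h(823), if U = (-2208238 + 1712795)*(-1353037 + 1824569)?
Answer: -509519175721616/2181 + 28*√17/2181 ≈ -2.3362e+11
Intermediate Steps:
d(f) = √(10 + f)
U = -233617228676 (U = -495443*471532 = -233617228676)
h(L) = 8 + 4*(L + √(10 + L))/(1358 + L) (h(L) = 8 + 4*((L + √(10 + L))/(L + 1358)) = 8 + 4*((L + √(10 + L))/(1358 + L)) = 8 + 4*(L + √(10 + L))/(1358 + L))
U + h(823) = -233617228676 + 4*(2716 + √(10 + 823) + 3*823)/(1358 + 823) = -233617228676 + 4*(2716 + √833 + 2469)/2181 = -233617228676 + 4*(1/2181)*(2716 + 7*√17 + 2469) = -233617228676 + 4*(1/2181)*(5185 + 7*√17) = -233617228676 + (20740/2181 + 28*√17/2181) = -509519175721616/2181 + 28*√17/2181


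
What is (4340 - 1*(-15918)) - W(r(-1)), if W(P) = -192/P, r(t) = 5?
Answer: 101482/5 ≈ 20296.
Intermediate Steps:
(4340 - 1*(-15918)) - W(r(-1)) = (4340 - 1*(-15918)) - (-192)/5 = (4340 + 15918) - (-192)/5 = 20258 - 1*(-192/5) = 20258 + 192/5 = 101482/5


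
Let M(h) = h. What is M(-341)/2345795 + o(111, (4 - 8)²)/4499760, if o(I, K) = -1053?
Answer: -266969353/703700967280 ≈ -0.00037938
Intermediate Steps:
M(-341)/2345795 + o(111, (4 - 8)²)/4499760 = -341/2345795 - 1053/4499760 = -341*1/2345795 - 1053*1/4499760 = -341/2345795 - 351/1499920 = -266969353/703700967280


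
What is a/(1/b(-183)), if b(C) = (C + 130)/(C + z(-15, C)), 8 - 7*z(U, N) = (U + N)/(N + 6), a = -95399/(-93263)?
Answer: 298312673/1001551357 ≈ 0.29785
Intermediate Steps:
a = 95399/93263 (a = -95399*(-1/93263) = 95399/93263 ≈ 1.0229)
z(U, N) = 8/7 - (N + U)/(7*(6 + N)) (z(U, N) = 8/7 - (U + N)/(7*(N + 6)) = 8/7 - (N + U)/(7*(6 + N)))
b(C) = (130 + C)/(C + (63 + 7*C)/(7*(6 + C))) (b(C) = (C + 130)/(C + (48 - 1*(-15) + 7*C)/(7*(6 + C))) = (130 + C)/(C + (48 + 15 + 7*C)/(7*(6 + C))) = (130 + C)/(C + (63 + 7*C)/(7*(6 + C))))
a/(1/b(-183)) = 95399/(93263*(1/((6 - 183)*(130 - 183)/(9 - 183 - 183*(6 - 183))))) = 95399/(93263*(1/(-177*(-53)/(9 - 183 - 183*(-177))))) = 95399/(93263*(1/(-177*(-53)/(9 - 183 + 32391)))) = 95399/(93263*(1/(-177*(-53)/32217))) = 95399/(93263*(1/((1/32217)*(-177)*(-53)))) = 95399/(93263*(1/(3127/10739))) = 95399/(93263*(10739/3127)) = (95399/93263)*(3127/10739) = 298312673/1001551357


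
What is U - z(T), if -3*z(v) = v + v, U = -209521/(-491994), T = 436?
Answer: 143215777/491994 ≈ 291.09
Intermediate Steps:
U = 209521/491994 (U = -209521*(-1/491994) = 209521/491994 ≈ 0.42586)
z(v) = -2*v/3 (z(v) = -(v + v)/3 = -2*v/3)
U - z(T) = 209521/491994 - (-2)*436/3 = 209521/491994 - 1*(-872/3) = 209521/491994 + 872/3 = 143215777/491994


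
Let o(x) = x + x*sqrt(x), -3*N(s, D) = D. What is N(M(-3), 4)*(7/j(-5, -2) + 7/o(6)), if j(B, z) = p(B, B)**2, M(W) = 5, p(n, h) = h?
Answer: -14/225 - 14*sqrt(6)/45 ≈ -0.82429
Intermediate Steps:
N(s, D) = -D/3
j(B, z) = B**2
o(x) = x + x**(3/2)
N(M(-3), 4)*(7/j(-5, -2) + 7/o(6)) = (-1/3*4)*(7/((-5)**2) + 7/(6 + 6**(3/2))) = -4*(7/25 + 7/(6 + 6*sqrt(6)))/3 = -28/75 - 28/(3*(6 + 6*sqrt(6)))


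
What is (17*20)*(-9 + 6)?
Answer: -1020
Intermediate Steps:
(17*20)*(-9 + 6) = 340*(-3) = -1020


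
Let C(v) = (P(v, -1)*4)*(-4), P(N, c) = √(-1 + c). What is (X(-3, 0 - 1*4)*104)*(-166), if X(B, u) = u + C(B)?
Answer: 69056 + 276224*I*√2 ≈ 69056.0 + 3.9064e+5*I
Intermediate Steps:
C(v) = -16*I*√2 (C(v) = (√(-1 - 1)*4)*(-4) = (√(-2)*4)*(-4) = ((I*√2)*4)*(-4) = (4*I*√2)*(-4) = -16*I*√2)
X(B, u) = u - 16*I*√2
(X(-3, 0 - 1*4)*104)*(-166) = (((0 - 1*4) - 16*I*√2)*104)*(-166) = (((0 - 4) - 16*I*√2)*104)*(-166) = ((-4 - 16*I*√2)*104)*(-166) = (-416 - 1664*I*√2)*(-166) = 69056 + 276224*I*√2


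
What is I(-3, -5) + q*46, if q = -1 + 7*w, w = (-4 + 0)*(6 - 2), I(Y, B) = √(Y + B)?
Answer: -5198 + 2*I*√2 ≈ -5198.0 + 2.8284*I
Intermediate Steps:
I(Y, B) = √(B + Y)
w = -16 (w = -4*4 = -16)
q = -113 (q = -1 + 7*(-16) = -1 - 112 = -113)
I(-3, -5) + q*46 = √(-5 - 3) - 113*46 = √(-8) - 5198 = 2*I*√2 - 5198 = -5198 + 2*I*√2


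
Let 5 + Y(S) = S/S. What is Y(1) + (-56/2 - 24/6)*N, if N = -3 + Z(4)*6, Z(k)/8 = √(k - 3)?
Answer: -1444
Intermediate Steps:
Y(S) = -4 (Y(S) = -5 + S/S = -5 + 1 = -4)
Z(k) = 8*√(-3 + k) (Z(k) = 8*√(k - 3) = 8*√(-3 + k))
N = 45 (N = -3 + (8*√(-3 + 4))*6 = -3 + (8*√1)*6 = -3 + (8*1)*6 = -3 + 8*6 = -3 + 48 = 45)
Y(1) + (-56/2 - 24/6)*N = -4 + (-56/2 - 24/6)*45 = -4 + (-56*½ - 24*⅙)*45 = -4 + (-28 - 4)*45 = -4 - 32*45 = -4 - 1440 = -1444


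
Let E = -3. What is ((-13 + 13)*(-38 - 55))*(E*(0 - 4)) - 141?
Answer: -141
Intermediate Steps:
((-13 + 13)*(-38 - 55))*(E*(0 - 4)) - 141 = ((-13 + 13)*(-38 - 55))*(-3*(0 - 4)) - 141 = (0*(-93))*(-3*(-4)) - 141 = 0*12 - 141 = 0 - 141 = -141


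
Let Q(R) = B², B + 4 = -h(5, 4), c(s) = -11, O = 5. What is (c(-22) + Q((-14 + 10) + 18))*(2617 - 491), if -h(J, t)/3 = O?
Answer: 233860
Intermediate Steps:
h(J, t) = -15 (h(J, t) = -3*5 = -15)
B = 11 (B = -4 - 1*(-15) = -4 + 15 = 11)
Q(R) = 121 (Q(R) = 11² = 121)
(c(-22) + Q((-14 + 10) + 18))*(2617 - 491) = (-11 + 121)*(2617 - 491) = 110*2126 = 233860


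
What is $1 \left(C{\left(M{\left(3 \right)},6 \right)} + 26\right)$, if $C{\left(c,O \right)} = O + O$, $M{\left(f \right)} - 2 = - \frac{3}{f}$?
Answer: $38$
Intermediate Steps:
$M{\left(f \right)} = 2 - \frac{3}{f}$
$C{\left(c,O \right)} = 2 O$
$1 \left(C{\left(M{\left(3 \right)},6 \right)} + 26\right) = 1 \left(2 \cdot 6 + 26\right) = 1 \left(12 + 26\right) = 1 \cdot 38 = 38$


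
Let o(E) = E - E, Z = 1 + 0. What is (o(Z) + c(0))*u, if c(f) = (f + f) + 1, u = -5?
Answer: -5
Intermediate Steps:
Z = 1
o(E) = 0
c(f) = 1 + 2*f (c(f) = 2*f + 1 = 1 + 2*f)
(o(Z) + c(0))*u = (0 + (1 + 2*0))*(-5) = (0 + (1 + 0))*(-5) = (0 + 1)*(-5) = 1*(-5) = -5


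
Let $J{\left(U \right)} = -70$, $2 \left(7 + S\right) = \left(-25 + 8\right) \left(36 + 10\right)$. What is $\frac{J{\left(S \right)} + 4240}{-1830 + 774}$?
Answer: $- \frac{695}{176} \approx -3.9489$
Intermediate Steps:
$S = -398$ ($S = -7 + \frac{\left(-25 + 8\right) \left(36 + 10\right)}{2} = -7 + \frac{\left(-17\right) 46}{2} = -7 + \frac{1}{2} \left(-782\right) = -7 - 391 = -398$)
$\frac{J{\left(S \right)} + 4240}{-1830 + 774} = \frac{-70 + 4240}{-1830 + 774} = \frac{4170}{-1056} = 4170 \left(- \frac{1}{1056}\right) = - \frac{695}{176}$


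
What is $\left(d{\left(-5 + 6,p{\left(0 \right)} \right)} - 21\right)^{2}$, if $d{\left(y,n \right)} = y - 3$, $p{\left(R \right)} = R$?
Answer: $529$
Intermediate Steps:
$d{\left(y,n \right)} = -3 + y$ ($d{\left(y,n \right)} = y - 3 = -3 + y$)
$\left(d{\left(-5 + 6,p{\left(0 \right)} \right)} - 21\right)^{2} = \left(\left(-3 + \left(-5 + 6\right)\right) - 21\right)^{2} = \left(\left(-3 + 1\right) - 21\right)^{2} = \left(-2 - 21\right)^{2} = \left(-23\right)^{2} = 529$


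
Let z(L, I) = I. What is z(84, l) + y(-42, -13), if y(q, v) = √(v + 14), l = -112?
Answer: -111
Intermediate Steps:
y(q, v) = √(14 + v)
z(84, l) + y(-42, -13) = -112 + √(14 - 13) = -112 + √1 = -112 + 1 = -111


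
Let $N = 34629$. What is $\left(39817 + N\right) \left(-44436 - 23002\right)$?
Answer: $-5020489348$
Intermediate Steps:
$\left(39817 + N\right) \left(-44436 - 23002\right) = \left(39817 + 34629\right) \left(-44436 - 23002\right) = 74446 \left(-67438\right) = -5020489348$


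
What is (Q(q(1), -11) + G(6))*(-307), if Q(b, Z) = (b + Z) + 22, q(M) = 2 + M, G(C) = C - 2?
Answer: -5526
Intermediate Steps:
G(C) = -2 + C
Q(b, Z) = 22 + Z + b (Q(b, Z) = (Z + b) + 22 = 22 + Z + b)
(Q(q(1), -11) + G(6))*(-307) = ((22 - 11 + (2 + 1)) + (-2 + 6))*(-307) = ((22 - 11 + 3) + 4)*(-307) = (14 + 4)*(-307) = 18*(-307) = -5526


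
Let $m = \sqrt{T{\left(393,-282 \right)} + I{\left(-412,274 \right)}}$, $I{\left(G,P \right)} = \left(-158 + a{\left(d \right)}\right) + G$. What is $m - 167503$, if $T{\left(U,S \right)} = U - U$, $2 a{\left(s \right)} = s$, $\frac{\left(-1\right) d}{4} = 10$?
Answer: $-167503 + i \sqrt{590} \approx -1.675 \cdot 10^{5} + 24.29 i$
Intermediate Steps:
$d = -40$ ($d = \left(-4\right) 10 = -40$)
$a{\left(s \right)} = \frac{s}{2}$
$T{\left(U,S \right)} = 0$
$I{\left(G,P \right)} = -178 + G$ ($I{\left(G,P \right)} = \left(-158 + \frac{1}{2} \left(-40\right)\right) + G = \left(-158 - 20\right) + G = -178 + G$)
$m = i \sqrt{590}$ ($m = \sqrt{0 - 590} = \sqrt{-590} = i \sqrt{590} \approx 24.29 i$)
$m - 167503 = i \sqrt{590} - 167503 = -167503 + i \sqrt{590}$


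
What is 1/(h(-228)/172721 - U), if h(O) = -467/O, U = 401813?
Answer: -39380388/15823551842977 ≈ -2.4887e-6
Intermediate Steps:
1/(h(-228)/172721 - U) = 1/(-467/(-228)/172721 - 1*401813) = 1/(-467*(-1/228)*(1/172721) - 401813) = 1/((467/228)*(1/172721) - 401813) = 1/(467/39380388 - 401813) = 1/(-15823551842977/39380388) = -39380388/15823551842977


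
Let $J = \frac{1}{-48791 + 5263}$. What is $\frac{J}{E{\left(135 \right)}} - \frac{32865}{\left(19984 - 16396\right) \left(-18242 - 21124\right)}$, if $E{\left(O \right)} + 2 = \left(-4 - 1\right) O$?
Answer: $\frac{5044906519}{21678532276869} \approx 0.00023271$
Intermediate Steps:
$E{\left(O \right)} = -2 - 5 O$ ($E{\left(O \right)} = -2 + \left(-4 - 1\right) O = -2 - 5 O$)
$J = - \frac{1}{43528}$ ($J = \frac{1}{-43528} = - \frac{1}{43528} \approx -2.2974 \cdot 10^{-5}$)
$\frac{J}{E{\left(135 \right)}} - \frac{32865}{\left(19984 - 16396\right) \left(-18242 - 21124\right)} = - \frac{1}{43528 \left(-2 - 675\right)} - \frac{32865}{\left(19984 - 16396\right) \left(-18242 - 21124\right)} = - \frac{1}{43528 \left(-2 - 675\right)} - \frac{32865}{3588 \left(-39366\right)} = - \frac{1}{43528 \left(-677\right)} - \frac{32865}{-141245208} = \left(- \frac{1}{43528}\right) \left(- \frac{1}{677}\right) - - \frac{10955}{47081736} = \frac{1}{29468456} + \frac{10955}{47081736} = \frac{5044906519}{21678532276869}$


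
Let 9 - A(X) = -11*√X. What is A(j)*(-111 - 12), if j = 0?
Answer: -1107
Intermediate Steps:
A(X) = 9 + 11*√X (A(X) = 9 - (-11)*√X = 9 + 11*√X)
A(j)*(-111 - 12) = (9 + 11*√0)*(-111 - 12) = (9 + 11*0)*(-123) = (9 + 0)*(-123) = 9*(-123) = -1107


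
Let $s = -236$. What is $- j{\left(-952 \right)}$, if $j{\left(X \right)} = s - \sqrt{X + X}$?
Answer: $236 + 4 i \sqrt{119} \approx 236.0 + 43.635 i$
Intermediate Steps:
$j{\left(X \right)} = -236 - \sqrt{2} \sqrt{X}$ ($j{\left(X \right)} = -236 - \sqrt{X + X} = -236 - \sqrt{2 X} = -236 - \sqrt{2} \sqrt{X}$)
$- j{\left(-952 \right)} = - (-236 - \sqrt{2} \sqrt{-952}) = - (-236 - \sqrt{2} \cdot 2 i \sqrt{238}) = - (-236 - 4 i \sqrt{119}) = 236 + 4 i \sqrt{119}$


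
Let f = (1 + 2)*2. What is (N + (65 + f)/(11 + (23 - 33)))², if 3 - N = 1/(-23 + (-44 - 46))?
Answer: 69939769/12769 ≈ 5477.3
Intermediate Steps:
f = 6 (f = 3*2 = 6)
N = 340/113 (N = 3 - 1/(-23 + (-44 - 46)) = 3 - 1/(-23 - 90) = 3 - 1/(-113) = 3 - 1*(-1/113) = 3 + 1/113 = 340/113 ≈ 3.0089)
(N + (65 + f)/(11 + (23 - 33)))² = (340/113 + (65 + 6)/(11 + (23 - 33)))² = (340/113 + 71/(11 - 10))² = (340/113 + 71/1)² = (340/113 + 71*1)² = (340/113 + 71)² = (8363/113)² = 69939769/12769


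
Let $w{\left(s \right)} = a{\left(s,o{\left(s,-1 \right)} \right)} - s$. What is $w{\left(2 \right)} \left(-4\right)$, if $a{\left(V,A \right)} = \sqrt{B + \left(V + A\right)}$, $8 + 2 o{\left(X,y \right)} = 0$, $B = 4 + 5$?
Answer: $8 - 4 \sqrt{7} \approx -2.583$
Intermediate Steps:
$B = 9$
$o{\left(X,y \right)} = -4$ ($o{\left(X,y \right)} = -4 + \frac{1}{2} \cdot 0 = -4 + 0 = -4$)
$a{\left(V,A \right)} = \sqrt{9 + A + V}$ ($a{\left(V,A \right)} = \sqrt{9 + \left(V + A\right)} = \sqrt{9 + \left(A + V\right)} = \sqrt{9 + A + V}$)
$w{\left(s \right)} = \sqrt{5 + s} - s$ ($w{\left(s \right)} = \sqrt{9 - 4 + s} - s = \sqrt{5 + s} - s$)
$w{\left(2 \right)} \left(-4\right) = \left(\sqrt{5 + 2} - 2\right) \left(-4\right) = \left(\sqrt{7} - 2\right) \left(-4\right) = \left(-2 + \sqrt{7}\right) \left(-4\right) = 8 - 4 \sqrt{7}$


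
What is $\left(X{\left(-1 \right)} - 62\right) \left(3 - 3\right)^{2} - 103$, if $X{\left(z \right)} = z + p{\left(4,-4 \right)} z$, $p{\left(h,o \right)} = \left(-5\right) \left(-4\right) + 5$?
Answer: $-103$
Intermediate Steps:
$p{\left(h,o \right)} = 25$ ($p{\left(h,o \right)} = 20 + 5 = 25$)
$X{\left(z \right)} = 26 z$ ($X{\left(z \right)} = z + 25 z = 26 z$)
$\left(X{\left(-1 \right)} - 62\right) \left(3 - 3\right)^{2} - 103 = \left(26 \left(-1\right) - 62\right) \left(3 - 3\right)^{2} - 103 = \left(-26 - 62\right) 0^{2} - 103 = \left(-88\right) 0 - 103 = 0 - 103 = -103$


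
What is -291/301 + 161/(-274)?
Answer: -128195/82474 ≈ -1.5544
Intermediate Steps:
-291/301 + 161/(-274) = -291*1/301 + 161*(-1/274) = -291/301 - 161/274 = -128195/82474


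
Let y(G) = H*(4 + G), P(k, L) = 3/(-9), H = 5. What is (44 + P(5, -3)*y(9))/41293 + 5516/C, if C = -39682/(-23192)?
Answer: 7923740205491/2457883239 ≈ 3223.8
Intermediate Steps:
P(k, L) = -1/3 (P(k, L) = 3*(-1/9) = -1/3)
y(G) = 20 + 5*G (y(G) = 5*(4 + G) = 20 + 5*G)
C = 19841/11596 (C = -39682*(-1/23192) = 19841/11596 ≈ 1.7110)
(44 + P(5, -3)*y(9))/41293 + 5516/C = (44 - (20 + 5*9)/3)/41293 + 5516/(19841/11596) = (44 - (20 + 45)/3)*(1/41293) + 5516*(11596/19841) = (44 - 1/3*65)*(1/41293) + 63963536/19841 = (44 - 65/3)*(1/41293) + 63963536/19841 = (67/3)*(1/41293) + 63963536/19841 = 67/123879 + 63963536/19841 = 7923740205491/2457883239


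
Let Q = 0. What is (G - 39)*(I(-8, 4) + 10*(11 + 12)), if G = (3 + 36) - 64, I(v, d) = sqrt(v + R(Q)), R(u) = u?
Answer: -14720 - 128*I*sqrt(2) ≈ -14720.0 - 181.02*I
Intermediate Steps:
I(v, d) = sqrt(v) (I(v, d) = sqrt(v + 0) = sqrt(v))
G = -25 (G = 39 - 64 = -25)
(G - 39)*(I(-8, 4) + 10*(11 + 12)) = (-25 - 39)*(sqrt(-8) + 10*(11 + 12)) = -64*(2*I*sqrt(2) + 10*23) = -64*(2*I*sqrt(2) + 230) = -64*(230 + 2*I*sqrt(2)) = -14720 - 128*I*sqrt(2)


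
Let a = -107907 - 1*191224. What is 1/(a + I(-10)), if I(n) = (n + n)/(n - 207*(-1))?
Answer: -197/58928827 ≈ -3.3430e-6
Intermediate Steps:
I(n) = 2*n/(207 + n) (I(n) = (2*n)/(n + 207) = (2*n)/(207 + n) = 2*n/(207 + n))
a = -299131 (a = -107907 - 191224 = -299131)
1/(a + I(-10)) = 1/(-299131 + 2*(-10)/(207 - 10)) = 1/(-299131 + 2*(-10)/197) = 1/(-299131 + 2*(-10)*(1/197)) = 1/(-299131 - 20/197) = 1/(-58928827/197) = -197/58928827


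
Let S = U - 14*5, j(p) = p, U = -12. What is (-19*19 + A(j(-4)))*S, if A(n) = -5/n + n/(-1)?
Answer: 58343/2 ≈ 29172.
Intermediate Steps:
S = -82 (S = -12 - 14*5 = -12 - 70 = -82)
A(n) = -n - 5/n (A(n) = -5/n + n*(-1) = -5/n - n = -n - 5/n)
(-19*19 + A(j(-4)))*S = (-19*19 + (-1*(-4) - 5/(-4)))*(-82) = (-361 + (4 - 5*(-¼)))*(-82) = (-361 + (4 + 5/4))*(-82) = (-361 + 21/4)*(-82) = -1423/4*(-82) = 58343/2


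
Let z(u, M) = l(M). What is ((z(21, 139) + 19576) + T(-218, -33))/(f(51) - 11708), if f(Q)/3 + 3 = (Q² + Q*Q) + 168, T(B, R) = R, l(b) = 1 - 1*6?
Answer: 19538/4393 ≈ 4.4475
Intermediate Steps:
l(b) = -5 (l(b) = 1 - 6 = -5)
z(u, M) = -5
f(Q) = 495 + 6*Q² (f(Q) = -9 + 3*((Q² + Q*Q) + 168) = -9 + 3*((Q² + Q²) + 168) = -9 + 3*(2*Q² + 168) = -9 + 3*(168 + 2*Q²) = -9 + (504 + 6*Q²) = 495 + 6*Q²)
((z(21, 139) + 19576) + T(-218, -33))/(f(51) - 11708) = ((-5 + 19576) - 33)/((495 + 6*51²) - 11708) = (19571 - 33)/((495 + 6*2601) - 11708) = 19538/((495 + 15606) - 11708) = 19538/(16101 - 11708) = 19538/4393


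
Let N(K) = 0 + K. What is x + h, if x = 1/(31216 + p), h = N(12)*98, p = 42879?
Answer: 87135721/74095 ≈ 1176.0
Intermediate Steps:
N(K) = K
h = 1176 (h = 12*98 = 1176)
x = 1/74095 (x = 1/(31216 + 42879) = 1/74095 ≈ 1.3496e-5)
x + h = 1/74095 + 1176 = 87135721/74095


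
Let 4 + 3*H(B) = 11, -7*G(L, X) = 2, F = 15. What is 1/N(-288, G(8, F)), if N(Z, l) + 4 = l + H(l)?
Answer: -21/41 ≈ -0.51220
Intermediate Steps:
G(L, X) = -2/7 (G(L, X) = -1/7*2 = -2/7)
H(B) = 7/3 (H(B) = -4/3 + (1/3)*11 = -4/3 + 11/3 = 7/3)
N(Z, l) = -5/3 + l (N(Z, l) = -4 + (l + 7/3) = -4 + (7/3 + l) = -5/3 + l)
1/N(-288, G(8, F)) = 1/(-5/3 - 2/7) = 1/(-41/21) = -21/41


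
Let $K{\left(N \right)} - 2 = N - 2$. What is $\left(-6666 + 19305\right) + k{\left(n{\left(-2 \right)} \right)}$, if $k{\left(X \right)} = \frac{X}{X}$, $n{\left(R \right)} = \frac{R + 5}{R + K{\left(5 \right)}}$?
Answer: $12640$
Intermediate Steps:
$K{\left(N \right)} = N$ ($K{\left(N \right)} = 2 + \left(N - 2\right) = 2 + \left(-2 + N\right) = N$)
$n{\left(R \right)} = 1$ ($n{\left(R \right)} = \frac{R + 5}{R + 5} = \frac{5 + R}{5 + R} = 1$)
$k{\left(X \right)} = 1$
$\left(-6666 + 19305\right) + k{\left(n{\left(-2 \right)} \right)} = \left(-6666 + 19305\right) + 1 = 12639 + 1 = 12640$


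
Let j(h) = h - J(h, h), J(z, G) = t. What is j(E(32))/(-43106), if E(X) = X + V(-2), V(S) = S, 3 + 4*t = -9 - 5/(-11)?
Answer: -1447/1896664 ≈ -0.00076292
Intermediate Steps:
t = -127/44 (t = -¾ + (-9 - 5/(-11))/4 = -¾ + (-9 - 5*(-1/11))/4 = -¾ + (-9 + 5/11)/4 = -¾ + (¼)*(-94/11) = -¾ - 47/22 = -127/44 ≈ -2.8864)
J(z, G) = -127/44
E(X) = -2 + X (E(X) = X - 2 = -2 + X)
j(h) = 127/44 + h (j(h) = h - 1*(-127/44) = h + 127/44 = 127/44 + h)
j(E(32))/(-43106) = (127/44 + (-2 + 32))/(-43106) = (127/44 + 30)*(-1/43106) = (1447/44)*(-1/43106) = -1447/1896664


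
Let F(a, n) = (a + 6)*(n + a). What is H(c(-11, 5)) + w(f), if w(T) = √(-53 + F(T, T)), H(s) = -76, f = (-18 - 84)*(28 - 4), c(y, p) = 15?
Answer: -76 + √11955979 ≈ 3381.7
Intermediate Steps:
F(a, n) = (6 + a)*(a + n)
f = -2448 (f = -102*24 = -2448)
w(T) = √(-53 + 2*T² + 12*T) (w(T) = √(-53 + (T² + 6*T + 6*T + T*T)) = √(-53 + (T² + 6*T + 6*T + T²)) = √(-53 + (2*T² + 12*T)) = √(-53 + 2*T² + 12*T))
H(c(-11, 5)) + w(f) = -76 + √(-53 + 2*(-2448)² + 12*(-2448)) = -76 + √(-53 + 2*5992704 - 29376) = -76 + √(-53 + 11985408 - 29376) = -76 + √11955979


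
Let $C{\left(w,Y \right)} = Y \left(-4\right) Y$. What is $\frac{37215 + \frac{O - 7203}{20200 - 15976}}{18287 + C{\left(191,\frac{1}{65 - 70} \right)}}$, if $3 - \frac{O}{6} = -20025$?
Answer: $\frac{1310909375}{643696768} \approx 2.0365$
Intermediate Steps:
$O = 120168$ ($O = 18 - -120150 = 18 + 120150 = 120168$)
$C{\left(w,Y \right)} = - 4 Y^{2}$ ($C{\left(w,Y \right)} = - 4 Y Y = - 4 Y^{2}$)
$\frac{37215 + \frac{O - 7203}{20200 - 15976}}{18287 + C{\left(191,\frac{1}{65 - 70} \right)}} = \frac{37215 + \frac{120168 - 7203}{20200 - 15976}}{18287 - 4 \left(\frac{1}{65 - 70}\right)^{2}} = \frac{37215 + \frac{112965}{4224}}{18287 - 4 \left(\frac{1}{-5}\right)^{2}} = \frac{37215 + 112965 \cdot \frac{1}{4224}}{18287 - 4 \left(- \frac{1}{5}\right)^{2}} = \frac{37215 + \frac{37655}{1408}}{18287 - \frac{4}{25}} = \frac{52436375}{1408 \left(18287 - \frac{4}{25}\right)} = \frac{52436375}{1408 \cdot \frac{457171}{25}} = \frac{52436375}{1408} \cdot \frac{25}{457171} = \frac{1310909375}{643696768}$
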